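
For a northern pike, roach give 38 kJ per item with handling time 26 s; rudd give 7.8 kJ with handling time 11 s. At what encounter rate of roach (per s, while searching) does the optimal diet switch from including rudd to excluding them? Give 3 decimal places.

Drop rudd once their profitability E₂/h₂ falls below the rate achievable on roach alone: E₂/h₂ = λE₁/(1 + λh₁).
Solve for λ: λE₁h₂ = E₂(1 + λh₁) → λ(E₁h₂ − E₂h₁) = E₂ → λ = E₂/(E₁h₂ − E₂h₁).
λ = 7.8/(38×11 − 7.8×26) = 7.8/215.2 = 0.03625 per s.

0.036 per s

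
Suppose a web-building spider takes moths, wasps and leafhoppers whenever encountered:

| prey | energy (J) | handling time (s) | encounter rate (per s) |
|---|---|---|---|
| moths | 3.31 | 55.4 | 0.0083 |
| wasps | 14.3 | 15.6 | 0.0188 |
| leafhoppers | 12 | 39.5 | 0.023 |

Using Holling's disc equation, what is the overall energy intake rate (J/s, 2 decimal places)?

R = Σλ_iE_i / (1 + Σλ_ih_i)
Numerator: 0.0083×3.31 + 0.0188×14.3 + 0.023×12 = 0.5723
Denominator: 1 + 0.0083×55.4 + 0.0188×15.6 + 0.023×39.5 = 2.662
R = 0.5723/2.662 = 0.215 J/s

0.22 J/s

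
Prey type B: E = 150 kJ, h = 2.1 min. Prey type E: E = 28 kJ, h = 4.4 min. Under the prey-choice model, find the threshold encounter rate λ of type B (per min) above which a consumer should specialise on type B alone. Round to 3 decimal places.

At the threshold, the rate on type B alone equals the profitability of type E: λ·150/(1 + λ·2.1) = 28/4.4 = 6.364.
Rearranging, λ(150 − 6.364×2.1) = 6.364, so λ = 6.364/136.6 = 0.04657 per min.

0.047 per min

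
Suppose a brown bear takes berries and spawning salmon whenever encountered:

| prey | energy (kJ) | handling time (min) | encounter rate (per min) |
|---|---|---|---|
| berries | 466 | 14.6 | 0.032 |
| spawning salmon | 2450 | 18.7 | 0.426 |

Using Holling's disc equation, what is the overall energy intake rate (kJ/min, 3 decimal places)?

R = Σλ_iE_i / (1 + Σλ_ih_i)
Numerator: 0.032×466 + 0.426×2450 = 1059
Denominator: 1 + 0.032×14.6 + 0.426×18.7 = 9.433
R = 1059/9.433 = 112.2 kJ/min

112.220 kJ/min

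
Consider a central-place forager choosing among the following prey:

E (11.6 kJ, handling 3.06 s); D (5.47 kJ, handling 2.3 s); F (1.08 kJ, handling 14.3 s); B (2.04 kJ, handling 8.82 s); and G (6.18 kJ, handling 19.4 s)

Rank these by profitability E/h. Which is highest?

E

Profitability E/h (kJ/s): E = 11.6/3.06 = 3.79, D = 5.47/2.3 = 2.38, F = 1.08/14.3 = 0.0755, B = 2.04/8.82 = 0.231, G = 6.18/19.4 = 0.319.
Ranked: E > D > G > B > F.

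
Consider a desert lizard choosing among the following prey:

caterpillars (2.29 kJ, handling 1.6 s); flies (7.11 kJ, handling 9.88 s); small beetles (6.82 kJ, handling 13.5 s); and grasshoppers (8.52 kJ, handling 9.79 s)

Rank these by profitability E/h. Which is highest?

caterpillars

Profitability E/h (kJ/s): caterpillars = 2.29/1.6 = 1.43, flies = 7.11/9.88 = 0.72, small beetles = 6.82/13.5 = 0.505, grasshoppers = 8.52/9.79 = 0.87.
Ranked: caterpillars > grasshoppers > flies > small beetles.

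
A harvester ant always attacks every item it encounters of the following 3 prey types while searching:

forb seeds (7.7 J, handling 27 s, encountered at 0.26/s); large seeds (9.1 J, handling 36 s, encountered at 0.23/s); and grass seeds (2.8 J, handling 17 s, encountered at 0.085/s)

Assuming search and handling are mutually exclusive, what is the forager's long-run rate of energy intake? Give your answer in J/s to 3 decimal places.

Energy encountered per unit search time: 0.26×7.7 + 0.23×9.1 + 0.085×2.8 = 4.333 J/s.
Handling time per unit search time: 0.26×27 + 0.23×36 + 0.085×17 = 16.75.
Rate = 4.333/(1 + 16.75) = 0.2442 J/s.

0.244 J/s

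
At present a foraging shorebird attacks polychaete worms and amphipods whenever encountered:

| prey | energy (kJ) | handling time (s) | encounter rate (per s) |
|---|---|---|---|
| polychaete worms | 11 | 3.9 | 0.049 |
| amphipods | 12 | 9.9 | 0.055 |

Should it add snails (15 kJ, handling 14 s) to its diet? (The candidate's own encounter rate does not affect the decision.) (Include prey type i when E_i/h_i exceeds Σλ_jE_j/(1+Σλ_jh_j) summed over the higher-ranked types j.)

Intake rate on the current diet: R = (0.049×11 + 0.055×12) / (1 + 0.049×3.9 + 0.055×9.9) = 1.199/1.736 = 0.6908 kJ/s.
Profitability of snails: 15/14 = 1.071 kJ/s.
Since 1.071 > R, including snails increases the long-run rate.

Yes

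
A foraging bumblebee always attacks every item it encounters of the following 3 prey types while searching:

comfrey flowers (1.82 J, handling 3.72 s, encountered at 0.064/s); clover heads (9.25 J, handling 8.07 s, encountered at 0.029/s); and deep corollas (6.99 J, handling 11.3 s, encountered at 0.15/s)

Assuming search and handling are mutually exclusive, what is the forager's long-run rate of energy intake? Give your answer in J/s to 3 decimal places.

0.453 J/s

R = (0.064×1.82 + 0.029×9.25 + 0.15×6.99) / (1 + 0.064×3.72 + 0.029×8.07 + 0.15×11.3) = 1.433/3.167 = 0.4525 J/s.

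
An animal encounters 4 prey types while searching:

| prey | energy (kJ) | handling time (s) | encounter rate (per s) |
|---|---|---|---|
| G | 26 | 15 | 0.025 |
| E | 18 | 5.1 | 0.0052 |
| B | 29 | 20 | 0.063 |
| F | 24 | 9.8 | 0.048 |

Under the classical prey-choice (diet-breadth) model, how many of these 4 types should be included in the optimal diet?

4

Profitabilities (E/h, kJ/s): E 3.53, F 2.45, G 1.73, B 1.45. Add prey in this order while the next type's profitability exceeds the intake rate on those already taken.
Rate on top 1: 0.09118. F: 2.45 > 0.09118 → include.
Rate on top 2: 0.8321. G: 1.73 > 0.8321 → include.
Rate on top 3: 1.013. B: 1.45 > 1.013 → include.
Optimal diet: E, F, G, B — 4 of 4 types.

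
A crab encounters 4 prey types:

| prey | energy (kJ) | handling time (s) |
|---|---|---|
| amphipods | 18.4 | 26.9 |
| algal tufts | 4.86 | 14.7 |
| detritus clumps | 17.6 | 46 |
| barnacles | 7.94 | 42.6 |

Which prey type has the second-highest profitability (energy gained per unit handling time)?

Profitability E/h (kJ/s): amphipods = 18.4/26.9 = 0.684, algal tufts = 4.86/14.7 = 0.331, detritus clumps = 17.6/46 = 0.383, barnacles = 7.94/42.6 = 0.186.
Ranked: amphipods > detritus clumps > algal tufts > barnacles.

detritus clumps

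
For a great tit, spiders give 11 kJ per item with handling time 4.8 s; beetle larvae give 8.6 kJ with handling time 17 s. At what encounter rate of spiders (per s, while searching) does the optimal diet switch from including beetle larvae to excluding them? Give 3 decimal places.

0.059 per s

At the threshold, the rate on spiders alone equals the profitability of beetle larvae: λ·11/(1 + λ·4.8) = 8.6/17 = 0.5059.
Rearranging, λ(11 − 0.5059×4.8) = 0.5059, so λ = 0.5059/8.572 = 0.05902 per s.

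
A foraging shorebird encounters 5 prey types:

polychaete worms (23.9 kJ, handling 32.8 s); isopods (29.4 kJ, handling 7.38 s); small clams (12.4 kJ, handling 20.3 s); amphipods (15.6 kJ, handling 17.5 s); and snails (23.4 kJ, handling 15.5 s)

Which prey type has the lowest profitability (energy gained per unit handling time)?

In descending order of E/h:
isopods: 29.4/7.38 = 3.98 kJ/s
snails: 23.4/15.5 = 1.51 kJ/s
amphipods: 15.6/17.5 = 0.891 kJ/s
polychaete worms: 23.9/32.8 = 0.729 kJ/s
small clams: 12.4/20.3 = 0.611 kJ/s

small clams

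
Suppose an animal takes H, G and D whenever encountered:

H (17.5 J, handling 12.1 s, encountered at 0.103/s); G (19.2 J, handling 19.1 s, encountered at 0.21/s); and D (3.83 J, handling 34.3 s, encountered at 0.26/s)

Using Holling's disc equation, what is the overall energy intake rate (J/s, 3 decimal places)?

0.450 J/s

Energy encountered per unit search time: 0.103×17.5 + 0.21×19.2 + 0.26×3.83 = 6.83 J/s.
Handling time per unit search time: 0.103×12.1 + 0.21×19.1 + 0.26×34.3 = 14.18.
Rate = 6.83/(1 + 14.18) = 0.4501 J/s.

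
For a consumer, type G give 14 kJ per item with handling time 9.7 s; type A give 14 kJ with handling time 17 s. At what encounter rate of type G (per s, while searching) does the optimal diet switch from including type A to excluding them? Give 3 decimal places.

Drop type A once their profitability E₂/h₂ falls below the rate achievable on type G alone: E₂/h₂ = λE₁/(1 + λh₁).
Solve for λ: λE₁h₂ = E₂(1 + λh₁) → λ(E₁h₂ − E₂h₁) = E₂ → λ = E₂/(E₁h₂ − E₂h₁).
λ = 14/(14×17 − 14×9.7) = 14/102.2 = 0.137 per s.

0.137 per s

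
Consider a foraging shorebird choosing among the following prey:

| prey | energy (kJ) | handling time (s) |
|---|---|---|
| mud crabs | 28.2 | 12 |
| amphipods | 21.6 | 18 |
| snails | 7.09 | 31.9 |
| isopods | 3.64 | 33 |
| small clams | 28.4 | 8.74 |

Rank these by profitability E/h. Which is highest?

small clams

Profitability E/h (kJ/s): mud crabs = 28.2/12 = 2.35, amphipods = 21.6/18 = 1.2, snails = 7.09/31.9 = 0.222, isopods = 3.64/33 = 0.11, small clams = 28.4/8.74 = 3.25.
Ranked: small clams > mud crabs > amphipods > snails > isopods.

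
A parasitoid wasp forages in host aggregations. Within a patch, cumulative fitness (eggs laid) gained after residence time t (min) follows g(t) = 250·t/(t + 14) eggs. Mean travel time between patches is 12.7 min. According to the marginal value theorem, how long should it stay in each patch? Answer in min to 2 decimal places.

Maximise g(t)/(T+t): set derivative to zero → g'(t)(T+t) = g(t).
g'(t) = 250·14/(t + 14)². Setting 250·14/(t+14)² = 250t/[(t+14)(12.7+t)] gives 14(12.7+t) = t(t+14), so t² = 14×12.7 = 177.8.
t* = √177.8 = 13.33 min.

13.33 min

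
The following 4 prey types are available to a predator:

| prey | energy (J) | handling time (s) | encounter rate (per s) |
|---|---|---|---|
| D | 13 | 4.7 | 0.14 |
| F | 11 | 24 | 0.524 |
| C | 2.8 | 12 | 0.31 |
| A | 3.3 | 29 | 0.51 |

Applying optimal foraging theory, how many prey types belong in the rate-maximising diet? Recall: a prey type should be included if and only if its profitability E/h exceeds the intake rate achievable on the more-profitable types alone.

Rank by E/h (J/s): D 2.77, F 0.458, C 0.233, A 0.114. Include each in turn until the next type's E/h falls below the running intake rate.
Rate on top 1: 1.098. F: 0.458 < 1.098 → exclude; stop.
Optimal diet: D — 1 of 4 types.

1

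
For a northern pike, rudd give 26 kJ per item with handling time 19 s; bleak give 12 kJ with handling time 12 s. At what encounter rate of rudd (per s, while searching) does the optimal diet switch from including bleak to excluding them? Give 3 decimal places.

0.143 per s

The zero-one rule: include bleak iff E₂/h₂ > λE₁/(1+λh₁). Equality gives the switch point.
λE₁h₂ = E₂ + λE₂h₁ ⇒ λ = E₂/(E₁h₂ − E₂h₁) = 12/(312 − 228) = 0.1429 per s.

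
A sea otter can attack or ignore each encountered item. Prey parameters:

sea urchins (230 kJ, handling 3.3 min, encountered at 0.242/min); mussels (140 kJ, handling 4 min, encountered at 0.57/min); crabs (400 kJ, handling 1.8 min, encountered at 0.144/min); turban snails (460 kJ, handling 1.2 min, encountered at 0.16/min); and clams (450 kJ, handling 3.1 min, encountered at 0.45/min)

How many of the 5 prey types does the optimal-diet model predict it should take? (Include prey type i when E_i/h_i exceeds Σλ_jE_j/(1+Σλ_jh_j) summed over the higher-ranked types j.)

Profitabilities (E/h, kJ/min): turban snails 383, crabs 222, clams 145, sea urchins 69.7, mussels 35. Add prey in this order while the next type's profitability exceeds the intake rate on those already taken.
Rate on top 1: 61.74. crabs: 222 > 61.74 → include.
Rate on top 2: 90.41. clams: 145 > 90.41 → include.
Rate on top 3: 117.2. sea urchins: 69.7 < 117.2 → exclude; stop.
Optimal diet: turban snails, crabs, clams — 3 of 5 types.

3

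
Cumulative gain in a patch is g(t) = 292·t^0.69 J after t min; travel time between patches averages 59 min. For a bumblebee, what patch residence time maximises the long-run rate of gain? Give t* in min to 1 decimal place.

By the marginal value theorem, leave when the instantaneous gain rate g'(t) equals the habitat-wide average g(t)/(T + t).
g'(t) = 0.69·292·t^-0.31. Setting 0.69·292·t^-0.31 = 292·t^0.69/(59+t) gives 0.69(59+t) = t, so 0.31·t = 0.69×59.
t* = 0.69×59/0.31 = 131.3 min.

131.3 min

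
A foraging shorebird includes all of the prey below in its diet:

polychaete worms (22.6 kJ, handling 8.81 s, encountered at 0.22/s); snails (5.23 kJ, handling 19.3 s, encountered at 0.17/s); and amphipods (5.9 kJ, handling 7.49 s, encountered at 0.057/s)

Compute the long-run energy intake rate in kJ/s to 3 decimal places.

R = Σλ_iE_i / (1 + Σλ_ih_i)
Numerator: 0.22×22.6 + 0.17×5.23 + 0.057×5.9 = 6.197
Denominator: 1 + 0.22×8.81 + 0.17×19.3 + 0.057×7.49 = 6.646
R = 6.197/6.646 = 0.9325 kJ/s

0.932 kJ/s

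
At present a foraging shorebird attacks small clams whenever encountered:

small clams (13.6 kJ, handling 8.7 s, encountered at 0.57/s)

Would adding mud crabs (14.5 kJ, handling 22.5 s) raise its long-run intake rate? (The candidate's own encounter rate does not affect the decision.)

On small clams alone, R = ΣλE/(1+Σλh) = 7.752/5.959 = 1.301 kJ/s.
Profitability of mud crabs: 14.5/22.5 = 0.6444 kJ/s.
Since 0.6444 < R, time spent handling mud crabs is better spent searching.

No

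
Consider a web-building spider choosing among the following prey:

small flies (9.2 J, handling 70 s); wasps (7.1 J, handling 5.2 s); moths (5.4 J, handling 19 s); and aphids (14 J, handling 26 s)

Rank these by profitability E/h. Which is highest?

wasps

Profitability E/h (J/s): small flies = 9.2/70 = 0.131, wasps = 7.1/5.2 = 1.37, moths = 5.4/19 = 0.284, aphids = 14/26 = 0.538.
Ranked: wasps > aphids > moths > small flies.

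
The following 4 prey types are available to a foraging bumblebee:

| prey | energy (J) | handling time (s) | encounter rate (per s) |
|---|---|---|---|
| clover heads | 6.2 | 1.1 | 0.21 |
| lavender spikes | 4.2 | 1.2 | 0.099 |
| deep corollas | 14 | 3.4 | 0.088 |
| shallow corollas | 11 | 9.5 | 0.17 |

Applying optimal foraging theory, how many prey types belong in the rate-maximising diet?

Rank by E/h (J/s): clover heads 5.64, deep corollas 4.12, lavender spikes 3.5, shallow corollas 1.16. Include each in turn until the next type's E/h falls below the running intake rate.
Rate on top 1: 1.058. deep corollas: 4.12 > 1.058 → include.
Rate on top 2: 1.656. lavender spikes: 3.5 > 1.656 → include.
Rate on top 3: 1.789. shallow corollas: 1.16 < 1.789 → exclude; stop.
Optimal diet: clover heads, deep corollas, lavender spikes — 3 of 4 types.

3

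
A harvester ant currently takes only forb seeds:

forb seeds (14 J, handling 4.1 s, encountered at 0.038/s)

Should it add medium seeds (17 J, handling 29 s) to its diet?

On forb seeds alone, R = ΣλE/(1+Σλh) = 0.532/1.156 = 0.4603 J/s.
Profitability of medium seeds: 17/29 = 0.5862 J/s.
0.5862 > 0.4603, so adding medium seeds raises the average — include it.

Yes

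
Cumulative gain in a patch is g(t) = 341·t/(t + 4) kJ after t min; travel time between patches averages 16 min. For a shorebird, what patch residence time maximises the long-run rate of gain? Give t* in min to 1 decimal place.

Maximise g(t)/(T+t): set derivative to zero → g'(t)(T+t) = g(t).
g'(t) = 341·4/(t + 4)². Setting 341·4/(t+4)² = 341t/[(t+4)(16+t)] gives 4(16+t) = t(t+4), so t² = 4×16 = 64.
t* = √64 = 8 min.

8.0 min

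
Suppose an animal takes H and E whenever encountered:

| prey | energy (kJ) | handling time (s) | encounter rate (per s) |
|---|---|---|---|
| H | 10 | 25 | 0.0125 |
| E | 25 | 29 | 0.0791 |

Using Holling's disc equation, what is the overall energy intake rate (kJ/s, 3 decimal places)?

0.583 kJ/s

R = Σλ_iE_i / (1 + Σλ_ih_i)
Numerator: 0.0125×10 + 0.0791×25 = 2.103
Denominator: 1 + 0.0125×25 + 0.0791×29 = 3.606
R = 2.103/3.606 = 0.583 kJ/s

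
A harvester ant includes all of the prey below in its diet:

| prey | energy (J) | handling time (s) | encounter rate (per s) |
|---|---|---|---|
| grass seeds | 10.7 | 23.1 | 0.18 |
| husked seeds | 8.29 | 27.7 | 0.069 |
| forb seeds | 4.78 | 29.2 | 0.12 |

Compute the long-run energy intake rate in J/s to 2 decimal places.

R = (0.18×10.7 + 0.069×8.29 + 0.12×4.78) / (1 + 0.18×23.1 + 0.069×27.7 + 0.12×29.2) = 3.072/10.57 = 0.2905 J/s.

0.29 J/s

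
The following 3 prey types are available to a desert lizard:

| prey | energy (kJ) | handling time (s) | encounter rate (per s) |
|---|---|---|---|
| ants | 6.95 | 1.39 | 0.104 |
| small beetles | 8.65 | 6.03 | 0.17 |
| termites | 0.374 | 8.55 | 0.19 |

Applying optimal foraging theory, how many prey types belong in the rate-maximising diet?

2

Profitabilities (E/h, kJ/s): ants 5, small beetles 1.43, termites 0.0437. Add prey in this order while the next type's profitability exceeds the intake rate on those already taken.
Rate on top 1: 0.6315. small beetles: 1.43 > 0.6315 → include.
Rate on top 2: 1.011. termites: 0.0437 < 1.011 → exclude; stop.
Optimal diet: ants, small beetles — 2 of 3 types.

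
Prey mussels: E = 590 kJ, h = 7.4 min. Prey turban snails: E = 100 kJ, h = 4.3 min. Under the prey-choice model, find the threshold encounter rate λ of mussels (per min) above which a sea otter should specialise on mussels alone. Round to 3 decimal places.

At the threshold, the rate on mussels alone equals the profitability of turban snails: λ·590/(1 + λ·7.4) = 100/4.3 = 23.26.
Rearranging, λ(590 − 23.26×7.4) = 23.26, so λ = 23.26/417.9 = 0.05565 per min.

0.056 per min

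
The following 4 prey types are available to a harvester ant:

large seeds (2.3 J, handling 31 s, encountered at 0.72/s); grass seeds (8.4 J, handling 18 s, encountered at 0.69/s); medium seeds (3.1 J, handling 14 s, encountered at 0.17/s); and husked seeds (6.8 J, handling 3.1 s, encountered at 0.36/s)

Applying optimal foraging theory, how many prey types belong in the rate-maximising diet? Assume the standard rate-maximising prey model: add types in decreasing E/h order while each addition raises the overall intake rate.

1

Rank by E/h (J/s): husked seeds 2.19, grass seeds 0.467, medium seeds 0.221, large seeds 0.0742. Include each in turn until the next type's E/h falls below the running intake rate.
Rate on top 1: 1.157. grass seeds: 0.467 < 1.157 → exclude; stop.
Optimal diet: husked seeds — 1 of 4 types.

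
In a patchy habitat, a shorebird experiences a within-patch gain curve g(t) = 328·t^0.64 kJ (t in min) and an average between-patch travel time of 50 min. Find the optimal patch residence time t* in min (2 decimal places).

88.89 min

Optimal t* satisfies g'(t*) = g(t*)/(T + t*).
g'(t) = 0.64·328·t^-0.36. Setting 0.64·328·t^-0.36 = 328·t^0.64/(50+t) gives 0.64(50+t) = t, so 0.36·t = 0.64×50.
t* = 0.64×50/0.36 = 88.89 min.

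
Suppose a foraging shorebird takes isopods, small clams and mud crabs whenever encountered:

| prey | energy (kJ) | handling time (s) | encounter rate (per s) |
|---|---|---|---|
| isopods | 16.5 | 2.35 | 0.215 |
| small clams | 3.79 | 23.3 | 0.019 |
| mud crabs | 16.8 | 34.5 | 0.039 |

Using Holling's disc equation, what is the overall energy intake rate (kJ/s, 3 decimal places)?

1.298 kJ/s

R = (0.215×16.5 + 0.019×3.79 + 0.039×16.8) / (1 + 0.215×2.35 + 0.019×23.3 + 0.039×34.5) = 4.275/3.293 = 1.298 kJ/s.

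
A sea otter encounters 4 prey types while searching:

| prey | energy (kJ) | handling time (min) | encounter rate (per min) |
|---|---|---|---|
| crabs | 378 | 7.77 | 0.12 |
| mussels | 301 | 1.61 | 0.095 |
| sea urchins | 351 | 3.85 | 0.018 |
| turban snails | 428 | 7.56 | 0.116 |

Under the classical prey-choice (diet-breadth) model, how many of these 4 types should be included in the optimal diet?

4

E/h in descending order: mussels 187, sea urchins 91.2, turban snails 56.6, crabs 48.6 kJ/min. The optimal diet is the largest prefix of this list for which every included type satisfies E_i/h_i > R on the types above it.
Rate on top 1: 24.8. sea urchins: 91.2 > 24.8 → include.
Rate on top 2: 28.56. turban snails: 56.6 > 28.56 → include.
Rate on top 3: 40.28. crabs: 48.6 > 40.28 → include.
Optimal diet: mussels, sea urchins, turban snails, crabs — 4 of 4 types.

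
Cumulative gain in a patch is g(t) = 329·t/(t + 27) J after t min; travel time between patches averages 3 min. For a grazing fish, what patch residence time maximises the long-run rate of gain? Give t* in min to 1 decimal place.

9.0 min

Optimal t* satisfies g'(t*) = g(t*)/(T + t*).
g'(t) = 329·27/(t + 27)². Setting 329·27/(t+27)² = 329t/[(t+27)(3+t)] gives 27(3+t) = t(t+27), so t² = 27×3 = 81.
t* = √81 = 9 min.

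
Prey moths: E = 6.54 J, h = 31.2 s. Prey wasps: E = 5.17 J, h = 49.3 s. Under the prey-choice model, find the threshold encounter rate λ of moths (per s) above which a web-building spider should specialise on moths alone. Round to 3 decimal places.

0.032 per s

The zero-one rule: include wasps iff E₂/h₂ > λE₁/(1+λh₁). Equality gives the switch point.
λE₁h₂ = E₂ + λE₂h₁ ⇒ λ = E₂/(E₁h₂ − E₂h₁) = 5.17/(322.4 − 161.3) = 0.03209 per s.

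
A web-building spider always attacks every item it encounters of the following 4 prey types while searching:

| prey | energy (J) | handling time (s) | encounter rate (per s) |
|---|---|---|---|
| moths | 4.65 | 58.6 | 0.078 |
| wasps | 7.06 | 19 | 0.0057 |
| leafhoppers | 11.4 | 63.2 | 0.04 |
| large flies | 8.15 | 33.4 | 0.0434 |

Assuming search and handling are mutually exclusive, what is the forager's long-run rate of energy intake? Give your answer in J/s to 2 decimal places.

R = (0.078×4.65 + 0.0057×7.06 + 0.04×11.4 + 0.0434×8.15) / (1 + 0.078×58.6 + 0.0057×19 + 0.04×63.2 + 0.0434×33.4) = 1.213/9.657 = 0.1256 J/s.

0.13 J/s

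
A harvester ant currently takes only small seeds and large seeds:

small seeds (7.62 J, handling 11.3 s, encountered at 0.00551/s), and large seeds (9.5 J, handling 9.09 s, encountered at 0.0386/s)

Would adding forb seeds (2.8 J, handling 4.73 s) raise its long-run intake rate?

Intake rate on the current diet: R = (0.00551×7.62 + 0.0386×9.5) / (1 + 0.00551×11.3 + 0.0386×9.09) = 0.4087/1.413 = 0.2892 J/s.
Profitability of forb seeds: 2.8/4.73 = 0.592 J/s.
0.592 > 0.2892, so adding forb seeds raises the average — include it.

Yes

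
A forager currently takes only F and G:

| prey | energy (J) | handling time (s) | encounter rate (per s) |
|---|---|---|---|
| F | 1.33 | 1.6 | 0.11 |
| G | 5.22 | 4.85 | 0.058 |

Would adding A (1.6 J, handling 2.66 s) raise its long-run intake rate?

Yes

On F and G alone, R = ΣλE/(1+Σλh) = 0.4491/1.457 = 0.3081 J/s.
Profitability of A: 1.6/2.66 = 0.6015 J/s.
Since 0.6015 > R, including A increases the long-run rate.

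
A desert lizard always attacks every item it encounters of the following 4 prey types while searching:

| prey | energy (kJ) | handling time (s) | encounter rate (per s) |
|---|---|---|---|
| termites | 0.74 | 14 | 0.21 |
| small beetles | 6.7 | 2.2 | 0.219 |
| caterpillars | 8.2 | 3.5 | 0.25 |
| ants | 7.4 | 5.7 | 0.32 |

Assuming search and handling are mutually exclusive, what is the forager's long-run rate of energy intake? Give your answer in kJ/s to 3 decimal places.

Energy encountered per unit search time: 0.21×0.74 + 0.219×6.7 + 0.25×8.2 + 0.32×7.4 = 6.041 kJ/s.
Handling time per unit search time: 0.21×14 + 0.219×2.2 + 0.25×3.5 + 0.32×5.7 = 6.121.
Rate = 6.041/(1 + 6.121) = 0.8483 kJ/s.

0.848 kJ/s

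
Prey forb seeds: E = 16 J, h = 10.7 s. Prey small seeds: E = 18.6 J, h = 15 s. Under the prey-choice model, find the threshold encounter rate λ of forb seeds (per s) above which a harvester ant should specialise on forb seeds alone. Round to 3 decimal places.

At the threshold, the rate on forb seeds alone equals the profitability of small seeds: λ·16/(1 + λ·10.7) = 18.6/15 = 1.24.
Rearranging, λ(16 − 1.24×10.7) = 1.24, so λ = 1.24/2.732 = 0.4539 per s.

0.454 per s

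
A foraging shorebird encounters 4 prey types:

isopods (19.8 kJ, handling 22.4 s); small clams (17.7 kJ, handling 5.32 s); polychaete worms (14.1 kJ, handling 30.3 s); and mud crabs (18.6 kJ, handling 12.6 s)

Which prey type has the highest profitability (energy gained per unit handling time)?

In descending order of E/h:
small clams: 17.7/5.32 = 3.33 kJ/s
mud crabs: 18.6/12.6 = 1.48 kJ/s
isopods: 19.8/22.4 = 0.884 kJ/s
polychaete worms: 14.1/30.3 = 0.465 kJ/s

small clams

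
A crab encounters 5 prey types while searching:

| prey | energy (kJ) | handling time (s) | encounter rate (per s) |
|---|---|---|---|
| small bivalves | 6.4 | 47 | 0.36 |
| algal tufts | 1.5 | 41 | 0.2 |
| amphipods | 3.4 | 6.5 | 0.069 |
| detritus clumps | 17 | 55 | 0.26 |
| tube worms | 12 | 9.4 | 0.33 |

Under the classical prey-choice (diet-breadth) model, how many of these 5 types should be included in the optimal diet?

1

Rank by E/h (kJ/s): tube worms 1.28, amphipods 0.523, detritus clumps 0.309, small bivalves 0.136, algal tufts 0.0366. Include each in turn until the next type's E/h falls below the running intake rate.
Rate on top 1: 0.9654. amphipods: 0.523 < 0.9654 → exclude; stop.
Optimal diet: tube worms — 1 of 5 types.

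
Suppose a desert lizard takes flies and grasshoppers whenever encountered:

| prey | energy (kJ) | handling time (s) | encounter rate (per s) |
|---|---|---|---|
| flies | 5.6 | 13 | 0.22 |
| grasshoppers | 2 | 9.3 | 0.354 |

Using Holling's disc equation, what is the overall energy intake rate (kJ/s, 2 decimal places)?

Energy encountered per unit search time: 0.22×5.6 + 0.354×2 = 1.94 kJ/s.
Handling time per unit search time: 0.22×13 + 0.354×9.3 = 6.152.
Rate = 1.94/(1 + 6.152) = 0.2712 kJ/s.

0.27 kJ/s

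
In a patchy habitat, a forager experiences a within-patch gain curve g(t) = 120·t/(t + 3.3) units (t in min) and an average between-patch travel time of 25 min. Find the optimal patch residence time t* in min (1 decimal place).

Maximise g(t)/(T+t): set derivative to zero → g'(t)(T+t) = g(t).
g'(t) = 120·3.3/(t + 3.3)². Setting 120·3.3/(t+3.3)² = 120t/[(t+3.3)(25+t)] gives 3.3(25+t) = t(t+3.3), so t² = 3.3×25 = 82.5.
t* = √82.5 = 9.083 min.

9.1 min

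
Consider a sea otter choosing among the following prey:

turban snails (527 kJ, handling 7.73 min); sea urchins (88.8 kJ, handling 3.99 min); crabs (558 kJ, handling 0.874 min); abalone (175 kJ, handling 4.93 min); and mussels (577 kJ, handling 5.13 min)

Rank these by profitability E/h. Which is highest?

Profitability E/h (kJ/min): turban snails = 527/7.73 = 68.2, sea urchins = 88.8/3.99 = 22.3, crabs = 558/0.874 = 638, abalone = 175/4.93 = 35.5, mussels = 577/5.13 = 112.
Ranked: crabs > mussels > turban snails > abalone > sea urchins.

crabs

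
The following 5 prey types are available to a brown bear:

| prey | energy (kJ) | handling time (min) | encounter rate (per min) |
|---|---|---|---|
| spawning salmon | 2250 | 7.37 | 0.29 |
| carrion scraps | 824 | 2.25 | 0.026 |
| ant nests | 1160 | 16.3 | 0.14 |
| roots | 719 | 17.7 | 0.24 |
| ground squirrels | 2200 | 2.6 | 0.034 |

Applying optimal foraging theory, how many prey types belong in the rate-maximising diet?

3

Profitabilities (E/h, kJ/min): ground squirrels 846, carrion scraps 366, spawning salmon 305, ant nests 71.2, roots 40.6. Add prey in this order while the next type's profitability exceeds the intake rate on those already taken.
Rate on top 1: 68.72. carrion scraps: 366 > 68.72 → include.
Rate on top 2: 83.9. spawning salmon: 305 > 83.9 → include.
Rate on top 3: 228. ant nests: 71.2 < 228 → exclude; stop.
Optimal diet: ground squirrels, carrion scraps, spawning salmon — 3 of 5 types.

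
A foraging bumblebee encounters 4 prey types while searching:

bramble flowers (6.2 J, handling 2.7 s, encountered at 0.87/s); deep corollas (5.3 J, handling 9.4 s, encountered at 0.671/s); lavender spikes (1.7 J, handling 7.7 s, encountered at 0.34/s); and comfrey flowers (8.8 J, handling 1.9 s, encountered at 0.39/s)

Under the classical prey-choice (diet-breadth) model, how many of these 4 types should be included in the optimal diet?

2

Profitabilities (E/h, J/s): comfrey flowers 4.63, bramble flowers 2.3, deep corollas 0.564, lavender spikes 0.221. Add prey in this order while the next type's profitability exceeds the intake rate on those already taken.
Rate on top 1: 1.971. bramble flowers: 2.3 > 1.971 → include.
Rate on top 2: 2.158. deep corollas: 0.564 < 2.158 → exclude; stop.
Optimal diet: comfrey flowers, bramble flowers — 2 of 4 types.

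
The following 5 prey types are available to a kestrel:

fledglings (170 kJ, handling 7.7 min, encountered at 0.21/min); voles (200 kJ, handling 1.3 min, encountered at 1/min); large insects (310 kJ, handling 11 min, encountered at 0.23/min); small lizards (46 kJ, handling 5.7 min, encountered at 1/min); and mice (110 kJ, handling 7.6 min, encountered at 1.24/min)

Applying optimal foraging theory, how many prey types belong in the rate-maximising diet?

1

Profitabilities (E/h, kJ/min): voles 154, large insects 28.2, fledglings 22.1, mice 14.5, small lizards 8.07. Add prey in this order while the next type's profitability exceeds the intake rate on those already taken.
Rate on top 1: 86.96. large insects: 28.2 < 86.96 → exclude; stop.
Optimal diet: voles — 1 of 5 types.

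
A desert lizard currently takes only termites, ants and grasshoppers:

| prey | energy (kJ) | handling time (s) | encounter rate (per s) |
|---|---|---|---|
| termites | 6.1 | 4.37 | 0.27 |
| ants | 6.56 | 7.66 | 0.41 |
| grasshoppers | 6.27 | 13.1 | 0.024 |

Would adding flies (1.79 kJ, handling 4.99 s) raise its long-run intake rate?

No

On termites, ants and grasshoppers alone, R = ΣλE/(1+Σλh) = 4.487/5.635 = 0.7963 kJ/s.
Profitability of flies: 1.79/4.99 = 0.3587 kJ/s.
Since 0.3587 < R, time spent handling flies is better spent searching.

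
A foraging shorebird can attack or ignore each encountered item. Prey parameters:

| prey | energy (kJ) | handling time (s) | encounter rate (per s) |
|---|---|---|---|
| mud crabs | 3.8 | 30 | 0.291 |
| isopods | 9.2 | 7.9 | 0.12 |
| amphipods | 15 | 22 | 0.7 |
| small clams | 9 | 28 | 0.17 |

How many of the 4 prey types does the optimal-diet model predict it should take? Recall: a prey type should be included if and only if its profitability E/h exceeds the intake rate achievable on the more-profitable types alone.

2

Profitabilities (E/h, kJ/s): isopods 1.16, amphipods 0.682, small clams 0.321, mud crabs 0.127. Add prey in this order while the next type's profitability exceeds the intake rate on those already taken.
Rate on top 1: 0.5667. amphipods: 0.682 > 0.5667 → include.
Rate on top 2: 0.6689. small clams: 0.321 < 0.6689 → exclude; stop.
Optimal diet: isopods, amphipods — 2 of 4 types.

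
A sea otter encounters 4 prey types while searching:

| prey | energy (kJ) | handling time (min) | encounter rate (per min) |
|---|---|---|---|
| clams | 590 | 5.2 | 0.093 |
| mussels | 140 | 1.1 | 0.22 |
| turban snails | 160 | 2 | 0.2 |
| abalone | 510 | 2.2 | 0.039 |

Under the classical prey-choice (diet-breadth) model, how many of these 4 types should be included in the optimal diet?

4

E/h in descending order: abalone 232, mussels 127, clams 113, turban snails 80 kJ/min. The optimal diet is the largest prefix of this list for which every included type satisfies E_i/h_i > R on the types above it.
Rate on top 1: 18.32. mussels: 127 > 18.32 → include.
Rate on top 2: 38.18. clams: 113 > 38.18 → include.
Rate on top 3: 58.28. turban snails: 80 > 58.28 → include.
Optimal diet: abalone, mussels, clams, turban snails — 4 of 4 types.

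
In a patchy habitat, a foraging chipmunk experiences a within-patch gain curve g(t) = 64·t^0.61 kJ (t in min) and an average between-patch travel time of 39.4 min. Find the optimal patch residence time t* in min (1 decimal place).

61.6 min

Optimal t* satisfies g'(t*) = g(t*)/(T + t*).
g'(t) = 0.61·64·t^-0.39. Setting 0.61·64·t^-0.39 = 64·t^0.61/(39.4+t) gives 0.61(39.4+t) = t, so 0.39·t = 0.61×39.4.
t* = 0.61×39.4/0.39 = 61.63 min.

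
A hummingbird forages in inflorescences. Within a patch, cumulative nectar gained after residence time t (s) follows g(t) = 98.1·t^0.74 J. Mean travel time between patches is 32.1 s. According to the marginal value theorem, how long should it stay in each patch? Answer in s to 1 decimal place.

91.4 s

Maximise g(t)/(T+t): set derivative to zero → g'(t)(T+t) = g(t).
g'(t) = 0.74·98.1·t^-0.26. Setting 0.74·98.1·t^-0.26 = 98.1·t^0.74/(32.1+t) gives 0.74(32.1+t) = t, so 0.26·t = 0.74×32.1.
t* = 0.74×32.1/0.26 = 91.36 s.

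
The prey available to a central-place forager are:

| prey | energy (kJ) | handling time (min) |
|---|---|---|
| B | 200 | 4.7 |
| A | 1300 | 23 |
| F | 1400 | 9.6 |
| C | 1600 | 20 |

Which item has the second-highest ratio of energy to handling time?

Profitability E/h (kJ/min): B = 200/4.7 = 42.6, A = 1300/23 = 56.5, F = 1400/9.6 = 146, C = 1600/20 = 80.
Ranked: F > C > A > B.

C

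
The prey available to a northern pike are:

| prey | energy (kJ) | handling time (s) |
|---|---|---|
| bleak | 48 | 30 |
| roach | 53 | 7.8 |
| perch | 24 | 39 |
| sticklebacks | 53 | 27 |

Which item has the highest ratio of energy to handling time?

Profitability E/h (kJ/s): bleak = 48/30 = 1.6, roach = 53/7.8 = 6.79, perch = 24/39 = 0.615, sticklebacks = 53/27 = 1.96.
Ranked: roach > sticklebacks > bleak > perch.

roach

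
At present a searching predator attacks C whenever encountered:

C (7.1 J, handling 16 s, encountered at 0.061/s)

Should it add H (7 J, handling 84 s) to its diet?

No

On C alone, R = ΣλE/(1+Σλh) = 0.4331/1.976 = 0.2192 J/s.
Profitability of H: 7/84 = 0.08333 J/s.
Since 0.08333 < R, time spent handling H is better spent searching.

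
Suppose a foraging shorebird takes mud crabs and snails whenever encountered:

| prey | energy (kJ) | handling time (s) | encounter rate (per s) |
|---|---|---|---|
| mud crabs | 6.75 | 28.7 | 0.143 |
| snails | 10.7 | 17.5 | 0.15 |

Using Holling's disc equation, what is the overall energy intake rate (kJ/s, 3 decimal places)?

R = (0.143×6.75 + 0.15×10.7) / (1 + 0.143×28.7 + 0.15×17.5) = 2.57/7.729 = 0.3325 kJ/s.

0.333 kJ/s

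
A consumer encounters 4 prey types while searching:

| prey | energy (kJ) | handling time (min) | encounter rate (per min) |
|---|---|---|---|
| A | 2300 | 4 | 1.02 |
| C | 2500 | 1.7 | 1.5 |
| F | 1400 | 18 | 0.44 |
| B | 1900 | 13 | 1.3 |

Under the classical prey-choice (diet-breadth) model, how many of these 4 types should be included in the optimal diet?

Profitabilities (E/h, kJ/min): C 1.47e+03, A 575, B 146, F 77.8. Add prey in this order while the next type's profitability exceeds the intake rate on those already taken.
Rate on top 1: 1056. A: 575 < 1056 → exclude; stop.
Optimal diet: C — 1 of 4 types.

1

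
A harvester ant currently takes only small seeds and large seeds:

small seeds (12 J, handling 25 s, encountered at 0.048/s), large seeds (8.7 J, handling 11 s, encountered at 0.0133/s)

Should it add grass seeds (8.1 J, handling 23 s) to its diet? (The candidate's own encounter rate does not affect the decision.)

Current rate: (0.048×12 + 0.0133×8.7)/(1 + 0.048×25 + 0.0133×11) = 0.2948 J/s.
Profitability of grass seeds: 8.1/23 = 0.3522 J/s.
0.3522 > 0.2948, so adding grass seeds raises the average — include it.

Yes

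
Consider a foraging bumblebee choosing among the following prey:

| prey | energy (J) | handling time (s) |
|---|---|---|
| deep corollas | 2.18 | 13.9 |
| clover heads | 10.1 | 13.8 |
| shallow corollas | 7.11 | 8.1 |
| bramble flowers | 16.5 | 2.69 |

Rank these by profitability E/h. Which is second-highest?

In descending order of E/h:
bramble flowers: 16.5/2.69 = 6.13 J/s
shallow corollas: 7.11/8.1 = 0.878 J/s
clover heads: 10.1/13.8 = 0.732 J/s
deep corollas: 2.18/13.9 = 0.157 J/s

shallow corollas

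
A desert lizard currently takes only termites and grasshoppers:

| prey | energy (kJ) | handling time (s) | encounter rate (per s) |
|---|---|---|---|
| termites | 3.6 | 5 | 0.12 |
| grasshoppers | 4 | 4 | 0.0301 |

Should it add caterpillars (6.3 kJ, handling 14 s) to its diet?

Current rate: (0.12×3.6 + 0.0301×4)/(1 + 0.12×5 + 0.0301×4) = 0.3211 kJ/s.
Profitability of caterpillars: 6.3/14 = 0.45 kJ/s.
Since 0.45 > R, including caterpillars increases the long-run rate.

Yes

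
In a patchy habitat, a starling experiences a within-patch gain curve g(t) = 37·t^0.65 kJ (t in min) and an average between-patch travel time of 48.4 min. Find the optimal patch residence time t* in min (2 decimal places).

89.89 min

Maximise g(t)/(T+t): set derivative to zero → g'(t)(T+t) = g(t).
g'(t) = 0.65·37·t^-0.35. Setting 0.65·37·t^-0.35 = 37·t^0.65/(48.4+t) gives 0.65(48.4+t) = t, so 0.35·t = 0.65×48.4.
t* = 0.65×48.4/0.35 = 89.89 min.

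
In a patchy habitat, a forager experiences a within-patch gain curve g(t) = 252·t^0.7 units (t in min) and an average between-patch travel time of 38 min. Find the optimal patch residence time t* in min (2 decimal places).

88.67 min

Optimal t* satisfies g'(t*) = g(t*)/(T + t*).
g'(t) = 0.7·252·t^-0.3. Setting 0.7·252·t^-0.3 = 252·t^0.7/(38+t) gives 0.7(38+t) = t, so 0.30·t = 0.7×38.
t* = 0.7×38/0.30 = 88.67 min.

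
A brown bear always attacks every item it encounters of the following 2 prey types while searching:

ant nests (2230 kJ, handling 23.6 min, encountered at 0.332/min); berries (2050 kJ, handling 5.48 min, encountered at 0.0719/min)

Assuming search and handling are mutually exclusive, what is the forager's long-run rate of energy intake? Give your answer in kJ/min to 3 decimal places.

96.190 kJ/min

Energy encountered per unit search time: 0.332×2230 + 0.0719×2050 = 887.8 kJ/min.
Handling time per unit search time: 0.332×23.6 + 0.0719×5.48 = 8.229.
Rate = 887.8/(1 + 8.229) = 96.19 kJ/min.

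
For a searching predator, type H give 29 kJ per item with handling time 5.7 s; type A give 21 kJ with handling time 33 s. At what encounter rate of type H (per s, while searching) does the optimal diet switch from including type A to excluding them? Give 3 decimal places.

0.025 per s

Drop type A once their profitability E₂/h₂ falls below the rate achievable on type H alone: E₂/h₂ = λE₁/(1 + λh₁).
Solve for λ: λE₁h₂ = E₂(1 + λh₁) → λ(E₁h₂ − E₂h₁) = E₂ → λ = E₂/(E₁h₂ − E₂h₁).
λ = 21/(29×33 − 21×5.7) = 21/837.3 = 0.02508 per s.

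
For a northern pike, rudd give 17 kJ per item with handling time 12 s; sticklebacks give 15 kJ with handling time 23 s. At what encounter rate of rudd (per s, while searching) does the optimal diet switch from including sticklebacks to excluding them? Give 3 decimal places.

0.071 per s

Drop sticklebacks once their profitability E₂/h₂ falls below the rate achievable on rudd alone: E₂/h₂ = λE₁/(1 + λh₁).
Solve for λ: λE₁h₂ = E₂(1 + λh₁) → λ(E₁h₂ − E₂h₁) = E₂ → λ = E₂/(E₁h₂ − E₂h₁).
λ = 15/(17×23 − 15×12) = 15/211 = 0.07109 per s.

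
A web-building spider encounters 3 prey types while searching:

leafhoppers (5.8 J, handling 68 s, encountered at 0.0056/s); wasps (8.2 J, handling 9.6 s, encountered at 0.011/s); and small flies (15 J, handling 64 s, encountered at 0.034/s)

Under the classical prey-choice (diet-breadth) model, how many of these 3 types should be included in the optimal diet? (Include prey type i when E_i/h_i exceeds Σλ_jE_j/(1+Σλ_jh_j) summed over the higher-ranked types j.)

Profitabilities (E/h, J/s): wasps 0.854, small flies 0.234, leafhoppers 0.0853. Add prey in this order while the next type's profitability exceeds the intake rate on those already taken.
Rate on top 1: 0.08158. small flies: 0.234 > 0.08158 → include.
Rate on top 2: 0.1829. leafhoppers: 0.0853 < 0.1829 → exclude; stop.
Optimal diet: wasps, small flies — 2 of 3 types.

2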